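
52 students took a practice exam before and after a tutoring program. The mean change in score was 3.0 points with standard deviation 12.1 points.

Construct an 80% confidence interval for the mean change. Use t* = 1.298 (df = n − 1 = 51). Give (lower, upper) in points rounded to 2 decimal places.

(0.82, 5.18)

Paired design: SE = s_d/√n = 12.1/√52 = 1.6780.
t* = 1.298; margin of error = 1.298 × 1.6780 = 2.1780.
3.0 ± 2.1780 → (0.82, 5.18).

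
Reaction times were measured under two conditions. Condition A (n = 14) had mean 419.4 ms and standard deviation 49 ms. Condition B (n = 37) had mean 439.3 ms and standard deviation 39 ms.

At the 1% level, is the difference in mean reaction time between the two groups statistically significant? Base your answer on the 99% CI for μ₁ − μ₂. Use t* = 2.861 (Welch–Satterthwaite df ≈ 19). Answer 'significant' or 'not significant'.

not significant

SE₁ = s₁/√n₁ = 49/√14 = 13.0958; SE₂ = 39/√37 = 6.4116.
Independent samples, unequal variances: SE_diff = √(SE₁² + SE₂²) = √(171.49997764 + 41.10861456) = 14.5811.
t* = 2.861, so margin of error = 2.861 × 14.5811 = 41.7165.
Difference in means = 419.4 − 439.3 = -19.9000.
-19.9000 ± 41.7165 → (-61.6165, 21.8165).
The interval (-61.6165, 21.8165) contains 0, so the difference is not significant.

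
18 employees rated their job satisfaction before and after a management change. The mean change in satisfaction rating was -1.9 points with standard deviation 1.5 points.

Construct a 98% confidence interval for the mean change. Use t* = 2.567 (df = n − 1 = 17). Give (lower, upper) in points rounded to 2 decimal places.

(-2.81, -0.99)

This is a matched-pairs design, so SE = s_d/√n = 1.5/√18 = 0.3536.
Margin = 2.567 × 0.3536 = 0.9077; the interval is -1.9 ± 0.9077 = (-2.81, -0.99).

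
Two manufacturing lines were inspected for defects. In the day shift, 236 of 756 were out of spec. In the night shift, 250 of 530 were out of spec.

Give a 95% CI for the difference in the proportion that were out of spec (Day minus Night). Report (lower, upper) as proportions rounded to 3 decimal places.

p̂₁ = 236/756 = 0.3122 and p̂₂ = 250/530 = 0.4717.
SE₁ = √(p̂₁(1−p̂₁)/n₁) = √(0.3122·0.6878/756) = 0.01685; SE₂ = √(0.4717·0.5283/530) = 0.02168.
Independent samples: SE of the difference = √(SE₁² + SE₂²) = √(0.0002839225 + 0.0004700224) = 0.02746.
z* for 95% confidence is 1.960, so the margin of error is 1.960 × 0.02746 = 0.05382.
Point estimate p̂₁ − p̂₂ = 0.3122 − 0.4717 = -0.1595.
-0.1595 ± 0.05382 → (-0.213, -0.106).

(-0.213, -0.106)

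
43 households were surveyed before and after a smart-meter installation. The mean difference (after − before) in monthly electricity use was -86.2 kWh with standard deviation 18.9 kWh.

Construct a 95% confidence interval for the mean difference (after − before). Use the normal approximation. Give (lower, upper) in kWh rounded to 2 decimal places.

(-91.85, -80.55)

Paired design: SE = s_d/√n = 18.9/√43 = 2.8822.
z* = 1.960; margin of error = 1.960 × 2.8822 = 5.6491.
-86.2 ± 5.6491 → (-91.85, -80.55).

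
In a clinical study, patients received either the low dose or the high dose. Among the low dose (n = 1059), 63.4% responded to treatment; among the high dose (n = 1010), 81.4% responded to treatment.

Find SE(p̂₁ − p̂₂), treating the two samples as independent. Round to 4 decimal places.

SE₁ = √(p̂₁(1−p̂₁)/n₁) = √(0.6340·0.3660/1059) = 0.01480; SE₂ = √(0.8140·0.1860/1010) = 0.01224.
Independent samples: SE of the difference = √(SE₁² + SE₂²) = √(0.00021904 + 0.0001498176) = 0.01921.

0.0192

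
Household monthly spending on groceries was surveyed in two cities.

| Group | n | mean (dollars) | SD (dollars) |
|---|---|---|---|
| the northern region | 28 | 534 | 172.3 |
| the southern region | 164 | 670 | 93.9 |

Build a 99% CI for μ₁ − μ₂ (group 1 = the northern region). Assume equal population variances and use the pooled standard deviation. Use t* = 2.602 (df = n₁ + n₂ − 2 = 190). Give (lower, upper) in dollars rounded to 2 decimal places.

s_p = √[((n₁−1)s₁² + (n₂−1)s₂²)/(n₁+n₂−2)] = √[(27·172.3² + 163·93.9²)/190] = 108.5493.
SE = 108.5493·√(1/28 + 1/164) = 22.1961.
With t* = 2.602, margin = 2.602 × 22.1961 = 57.7543.
x̄₁ − x̄₂ = 534 − 670 = -136.0000; interval -136.0000 ± 57.7543 = (-193.75, -78.25).

(-193.75, -78.25)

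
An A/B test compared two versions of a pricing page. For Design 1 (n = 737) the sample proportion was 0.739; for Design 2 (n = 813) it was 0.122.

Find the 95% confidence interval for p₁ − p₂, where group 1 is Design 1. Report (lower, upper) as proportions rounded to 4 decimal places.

The two standard errors are √(0.7390×0.2610/737) = 0.01618 and √(0.1220×0.8780/813) = 0.01148.
Because the samples are independent, SE_diff = √(0.01618² + 0.01148²) = 0.01984.
Using z* = 1.960 for 95%, ME = 1.960 × 0.01984 = 0.03889.
p̂₁ − p̂₂ = 0.6170; interval 0.6170 ± 0.03889 gives (0.5781, 0.6559).

(0.5781, 0.6559)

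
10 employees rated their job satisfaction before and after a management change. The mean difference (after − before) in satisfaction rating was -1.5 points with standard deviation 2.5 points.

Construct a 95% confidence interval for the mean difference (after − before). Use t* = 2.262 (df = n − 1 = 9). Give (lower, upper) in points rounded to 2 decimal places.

(-3.29, 0.29)

Paired design: SE = s_d/√n = 2.5/√10 = 0.7906.
t* = 2.262; margin of error = 2.262 × 0.7906 = 1.7883.
-1.5 ± 1.7883 → (-3.29, 0.29).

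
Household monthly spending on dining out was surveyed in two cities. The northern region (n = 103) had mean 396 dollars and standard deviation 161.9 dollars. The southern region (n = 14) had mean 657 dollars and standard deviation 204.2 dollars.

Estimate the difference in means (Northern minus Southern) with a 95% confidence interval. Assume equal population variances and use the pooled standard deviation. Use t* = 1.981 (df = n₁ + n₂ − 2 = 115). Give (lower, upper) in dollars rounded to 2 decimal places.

Pooled variance s_p² = [102·161.9² + 13·204.2²] / (103+14−2) = 27962.2047, so s_p = 167.2190.
SE_diff = s_p·√(1/n₁ + 1/n₂) = 167.2190·√(1/103 + 1/14) = 47.6317.
t* = 1.981; margin = 1.981 × 47.6317 = 94.3584.
Difference = 396 − 657 = -261.0000.
-261.0000 ± 94.3584 → (-355.36, -166.64).

(-355.36, -166.64)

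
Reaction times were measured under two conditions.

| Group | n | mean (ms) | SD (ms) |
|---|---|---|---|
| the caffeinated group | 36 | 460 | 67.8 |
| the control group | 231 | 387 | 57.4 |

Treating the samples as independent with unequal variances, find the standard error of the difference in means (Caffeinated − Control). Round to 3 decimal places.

SE₁ = s₁/√n₁ = 67.8/√36 = 11.3000; SE₂ = 57.4/√231 = 3.7766.
Independent samples, unequal variances: SE_diff = √(SE₁² + SE₂²) = √(127.69 + 14.26270756) = 11.9144.

11.914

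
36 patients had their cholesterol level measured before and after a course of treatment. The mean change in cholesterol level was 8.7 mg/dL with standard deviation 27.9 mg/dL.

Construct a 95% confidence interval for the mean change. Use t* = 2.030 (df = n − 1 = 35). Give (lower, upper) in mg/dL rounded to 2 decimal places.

This is a matched-pairs design, so SE = s_d/√n = 27.9/√36 = 4.6500.
Margin = 2.030 × 4.6500 = 9.4395; the interval is 8.7 ± 9.4395 = (-0.74, 18.14).

(-0.74, 18.14)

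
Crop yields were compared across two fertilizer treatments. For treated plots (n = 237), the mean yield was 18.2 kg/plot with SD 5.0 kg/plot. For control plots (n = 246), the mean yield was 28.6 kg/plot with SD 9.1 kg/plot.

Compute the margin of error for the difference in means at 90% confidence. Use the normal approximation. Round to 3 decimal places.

Standard errors of each mean: 5.0/√237 = 0.3248 and 9.1/√246 = 0.5802.
SE(x̄₁ − x̄₂) = √(0.3248² + 0.5802²) = 0.6649 for independent samples with unequal variances.
With z* = 1.645, the margin is 1.645 × 0.6649 = 1.0938.

1.094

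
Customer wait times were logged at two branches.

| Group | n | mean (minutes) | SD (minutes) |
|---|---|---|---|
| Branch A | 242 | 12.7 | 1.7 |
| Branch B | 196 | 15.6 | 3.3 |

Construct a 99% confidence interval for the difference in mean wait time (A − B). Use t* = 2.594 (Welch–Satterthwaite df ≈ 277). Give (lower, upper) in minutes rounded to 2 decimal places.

Per-group SEs: s₁/√n₁ = 1.7/√242 = 0.1093, s₂/√n₂ = 3.3/√196 = 0.2357.
Unpooled SE of the difference: √(0.01194649 + 0.05555449) = 0.2598.
Margin of error = t* · SE = 2.594 × 0.2598 = 0.6739.
x̄₁ − x̄₂ = 12.7 − 15.6 = -2.9000.
CI: -2.9000 ± 0.6739 = (-3.57, -2.23).

(-3.57, -2.23)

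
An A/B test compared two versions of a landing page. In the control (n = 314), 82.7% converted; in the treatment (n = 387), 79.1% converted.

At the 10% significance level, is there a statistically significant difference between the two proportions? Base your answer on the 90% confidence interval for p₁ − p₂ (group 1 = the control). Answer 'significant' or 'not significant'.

not significant

SE₁ = √(p̂₁(1−p̂₁)/n₁) = √(0.8270·0.1730/314) = 0.02135; SE₂ = √(0.7910·0.2090/387) = 0.02067.
Independent samples: SE of the difference = √(SE₁² + SE₂²) = √(0.0004558225 + 0.0004272489) = 0.02972.
z* for 90% confidence is 1.645, so the margin of error is 1.645 × 0.02972 = 0.04889.
Point estimate p̂₁ − p̂₂ = 0.8270 − 0.7910 = 0.0360.
0.0360 ± 0.04889 → (-0.01289, 0.08489).
The interval (-0.01289, 0.08489) contains 0, so the difference is not significant.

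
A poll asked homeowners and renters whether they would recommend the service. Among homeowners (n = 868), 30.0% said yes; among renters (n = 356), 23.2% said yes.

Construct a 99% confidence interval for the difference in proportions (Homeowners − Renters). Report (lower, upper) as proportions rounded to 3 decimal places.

The two standard errors are √(0.3000×0.7000/868) = 0.01555 and √(0.2320×0.7680/356) = 0.02237.
Because the samples are independent, SE_diff = √(0.01555² + 0.02237²) = 0.02724.
Using z* = 2.576 for 99%, ME = 2.576 × 0.02724 = 0.07017.
p̂₁ − p̂₂ = 0.0680; interval 0.0680 ± 0.07017 gives (-0.002, 0.138).

(-0.002, 0.138)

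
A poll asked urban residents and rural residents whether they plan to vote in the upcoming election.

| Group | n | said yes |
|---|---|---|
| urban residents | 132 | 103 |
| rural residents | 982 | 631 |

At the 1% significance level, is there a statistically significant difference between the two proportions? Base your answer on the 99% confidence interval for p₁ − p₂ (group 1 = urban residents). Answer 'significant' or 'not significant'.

Sample proportions: 103/132 = 0.7803, 631/982 = 0.6426.
Each SE is √(p̂(1−p̂)/n): √(0.7803·0.2197/132) = 0.03604 and √(0.6426·0.3574/982) = 0.01529.
SE(p̂₁ − p̂₂) = √(SE₁² + SE₂²) = √(0.0012988816 + 0.0002337841) = 0.03915, since the two samples are independent.
At 99% confidence z* = 2.576; margin = 2.576 × 0.03915 = 0.10085.
The difference is 0.7803 − 0.6426 = 0.1377, so the interval is 0.1377 ± 0.10085 = (0.03685, 0.23855).
The interval (0.03685, 0.23855) does not contain 0, so the difference is significant.

significant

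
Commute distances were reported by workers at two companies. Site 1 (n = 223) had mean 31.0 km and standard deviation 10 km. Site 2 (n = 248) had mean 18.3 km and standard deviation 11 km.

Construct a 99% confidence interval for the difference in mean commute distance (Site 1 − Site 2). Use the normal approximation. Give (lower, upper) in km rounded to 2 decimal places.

(10.21, 15.19)

Standard errors of each mean: 10/√223 = 0.6696 and 11/√248 = 0.6985.
SE(x̄₁ − x̄₂) = √(0.6696² + 0.6985²) = 0.9676 for independent samples with unequal variances.
With z* = 2.576, the margin is 2.576 × 0.9676 = 2.4925.
x̄₁ − x̄₂ = 31.0 − 18.3 = 12.7000; the interval is 12.7000 ± 2.4925 = (10.21, 15.19).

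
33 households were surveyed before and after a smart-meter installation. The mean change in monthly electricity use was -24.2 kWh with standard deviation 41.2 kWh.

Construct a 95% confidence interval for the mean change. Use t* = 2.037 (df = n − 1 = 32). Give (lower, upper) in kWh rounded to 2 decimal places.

Paired design: SE = s_d/√n = 41.2/√33 = 7.1720.
t* = 2.037; margin of error = 2.037 × 7.1720 = 14.6094.
-24.2 ± 14.6094 → (-38.81, -9.59).

(-38.81, -9.59)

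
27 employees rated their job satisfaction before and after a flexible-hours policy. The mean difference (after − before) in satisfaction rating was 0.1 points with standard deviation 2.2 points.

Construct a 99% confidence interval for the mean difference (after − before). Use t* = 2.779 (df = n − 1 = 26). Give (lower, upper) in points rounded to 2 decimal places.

Paired design: SE = s_d/√n = 2.2/√27 = 0.4234.
t* = 2.779; margin of error = 2.779 × 0.4234 = 1.1766.
0.1 ± 1.1766 → (-1.08, 1.28).

(-1.08, 1.28)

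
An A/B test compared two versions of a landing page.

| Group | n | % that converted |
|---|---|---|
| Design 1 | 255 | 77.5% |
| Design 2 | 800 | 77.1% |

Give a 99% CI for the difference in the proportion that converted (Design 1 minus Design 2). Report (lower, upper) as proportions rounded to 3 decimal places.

(-0.073, 0.081)

SE₁ = √(p̂₁(1−p̂₁)/n₁) = √(0.7750·0.2250/255) = 0.02615; SE₂ = √(0.7710·0.2290/800) = 0.01486.
Independent samples: SE of the difference = √(SE₁² + SE₂²) = √(0.0006838225 + 0.0002208196) = 0.03008.
z* for 99% confidence is 2.576, so the margin of error is 2.576 × 0.03008 = 0.07749.
Point estimate p̂₁ − p̂₂ = 0.7750 − 0.7710 = 0.0040.
0.0040 ± 0.07749 → (-0.073, 0.081).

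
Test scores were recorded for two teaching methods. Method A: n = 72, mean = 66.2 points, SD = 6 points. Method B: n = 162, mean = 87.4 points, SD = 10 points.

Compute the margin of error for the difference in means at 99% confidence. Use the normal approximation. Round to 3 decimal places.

SE₁ = s₁/√n₁ = 6/√72 = 0.7071; SE₂ = 10/√162 = 0.7857.
Independent samples, unequal variances: SE_diff = √(SE₁² + SE₂²) = √(0.49999041 + 0.61732449) = 1.0570.
z* = 2.576, so margin of error = 2.576 × 1.0570 = 2.7228.

2.723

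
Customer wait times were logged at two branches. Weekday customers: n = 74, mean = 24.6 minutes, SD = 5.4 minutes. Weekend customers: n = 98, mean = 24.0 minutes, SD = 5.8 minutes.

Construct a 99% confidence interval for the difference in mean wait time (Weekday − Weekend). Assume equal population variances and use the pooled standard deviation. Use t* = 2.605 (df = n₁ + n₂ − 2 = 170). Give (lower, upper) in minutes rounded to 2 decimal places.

(-1.66, 2.86)

Pooled variance s_p² = [73·5.4² + 97·5.8²] / (74+98−2) = 31.7162, so s_p = 5.6317.
SE_diff = s_p·√(1/n₁ + 1/n₂) = 5.6317·√(1/74 + 1/98) = 0.8673.
t* = 2.605; margin = 2.605 × 0.8673 = 2.2593.
Difference = 24.6 − 24.0 = 0.6000.
0.6000 ± 2.2593 → (-1.66, 2.86).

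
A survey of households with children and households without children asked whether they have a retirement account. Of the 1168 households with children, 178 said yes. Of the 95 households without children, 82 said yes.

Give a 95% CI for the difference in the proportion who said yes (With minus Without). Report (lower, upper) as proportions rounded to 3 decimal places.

First, p̂₁ = 178/1168 = 0.1524; p̂₂ = 82/95 = 0.8632.
The two standard errors are √(0.1524×0.8476/1168) = 0.01052 and √(0.8632×0.1368/95) = 0.03526.
Because the samples are independent, SE_diff = √(0.01052² + 0.03526²) = 0.03680.
Using z* = 1.960 for 95%, ME = 1.960 × 0.03680 = 0.07213.
p̂₁ − p̂₂ = -0.7108; interval -0.7108 ± 0.07213 gives (-0.783, -0.639).

(-0.783, -0.639)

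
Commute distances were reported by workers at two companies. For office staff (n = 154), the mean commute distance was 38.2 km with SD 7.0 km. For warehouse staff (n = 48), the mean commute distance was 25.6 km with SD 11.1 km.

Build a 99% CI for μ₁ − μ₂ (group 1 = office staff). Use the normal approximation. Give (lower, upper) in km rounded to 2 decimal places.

(8.22, 16.98)

Per-group SEs: s₁/√n₁ = 7.0/√154 = 0.5641, s₂/√n₂ = 11.1/√48 = 1.6021.
Unpooled SE of the difference: √(0.31820881 + 2.56672441) = 1.6985.
Margin of error = z* · SE = 2.576 × 1.6985 = 4.3753.
x̄₁ − x̄₂ = 38.2 − 25.6 = 12.6000.
CI: 12.6000 ± 4.3753 = (8.22, 16.98).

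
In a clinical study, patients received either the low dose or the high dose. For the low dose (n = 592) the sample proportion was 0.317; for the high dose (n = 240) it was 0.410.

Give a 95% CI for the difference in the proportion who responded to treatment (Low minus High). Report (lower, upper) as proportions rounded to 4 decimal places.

Each SE is √(p̂(1−p̂)/n): √(0.3170·0.6830/592) = 0.01912 and √(0.4100·0.5900/240) = 0.03175.
SE(p̂₁ − p̂₂) = √(SE₁² + SE₂²) = √(0.0003655744 + 0.0010080625) = 0.03706, since the two samples are independent.
At 95% confidence z* = 1.960; margin = 1.960 × 0.03706 = 0.07264.
The difference is 0.3170 − 0.4100 = -0.0930, so the interval is -0.0930 ± 0.07264 = (-0.1656, -0.0204).

(-0.1656, -0.0204)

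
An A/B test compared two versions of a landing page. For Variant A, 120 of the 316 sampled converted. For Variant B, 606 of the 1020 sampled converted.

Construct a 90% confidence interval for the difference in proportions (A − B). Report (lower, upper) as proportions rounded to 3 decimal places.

Sample proportions: 120/316 = 0.3797, 606/1020 = 0.5941.
Each SE is √(p̂(1−p̂)/n): √(0.3797·0.6203/316) = 0.02730 and √(0.5941·0.4059/1020) = 0.01538.
SE(p̂₁ − p̂₂) = √(SE₁² + SE₂²) = √(0.00074529 + 0.0002365444) = 0.03133, since the two samples are independent.
At 90% confidence z* = 1.645; margin = 1.645 × 0.03133 = 0.05154.
The difference is 0.3797 − 0.5941 = -0.2144, so the interval is -0.2144 ± 0.05154 = (-0.266, -0.163).

(-0.266, -0.163)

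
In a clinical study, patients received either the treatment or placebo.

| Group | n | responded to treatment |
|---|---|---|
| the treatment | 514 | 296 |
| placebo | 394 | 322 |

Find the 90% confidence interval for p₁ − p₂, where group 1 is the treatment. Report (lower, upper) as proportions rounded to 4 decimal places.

(-0.2895, -0.1933)

First, p̂₁ = 296/514 = 0.5759; p̂₂ = 322/394 = 0.8173.
The two standard errors are √(0.5759×0.4241/514) = 0.02180 and √(0.8173×0.1827/394) = 0.01947.
Because the samples are independent, SE_diff = √(0.02180² + 0.01947²) = 0.02923.
Using z* = 1.645 for 90%, ME = 1.645 × 0.02923 = 0.04808.
p̂₁ − p̂₂ = -0.2414; interval -0.2414 ± 0.04808 gives (-0.2895, -0.1933).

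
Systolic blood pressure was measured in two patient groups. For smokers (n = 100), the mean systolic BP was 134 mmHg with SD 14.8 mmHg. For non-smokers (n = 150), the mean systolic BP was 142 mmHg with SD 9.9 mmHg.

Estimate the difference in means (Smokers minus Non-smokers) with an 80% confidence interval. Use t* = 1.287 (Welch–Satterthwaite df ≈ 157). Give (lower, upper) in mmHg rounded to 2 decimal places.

(-10.17, -5.83)

SE₁ = s₁/√n₁ = 14.8/√100 = 1.4800; SE₂ = 9.9/√150 = 0.8083.
Independent samples, unequal variances: SE_diff = √(SE₁² + SE₂²) = √(2.1904 + 0.65334889) = 1.6863.
t* = 1.287, so margin of error = 1.287 × 1.6863 = 2.1703.
Difference in means = 134 − 142 = -8.0000.
-8.0000 ± 2.1703 → (-10.17, -5.83).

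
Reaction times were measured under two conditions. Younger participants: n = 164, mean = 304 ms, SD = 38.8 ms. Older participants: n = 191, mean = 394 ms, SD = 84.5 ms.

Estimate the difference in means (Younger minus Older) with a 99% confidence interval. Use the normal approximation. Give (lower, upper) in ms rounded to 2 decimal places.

SE₁ = s₁/√n₁ = 38.8/√164 = 3.0298; SE₂ = 84.5/√191 = 6.1142.
Independent samples, unequal variances: SE_diff = √(SE₁² + SE₂²) = √(9.17968804 + 37.38344164) = 6.8237.
z* = 2.576, so margin of error = 2.576 × 6.8237 = 17.5779.
Difference in means = 304 − 394 = -90.0000.
-90.0000 ± 17.5779 → (-107.58, -72.42).

(-107.58, -72.42)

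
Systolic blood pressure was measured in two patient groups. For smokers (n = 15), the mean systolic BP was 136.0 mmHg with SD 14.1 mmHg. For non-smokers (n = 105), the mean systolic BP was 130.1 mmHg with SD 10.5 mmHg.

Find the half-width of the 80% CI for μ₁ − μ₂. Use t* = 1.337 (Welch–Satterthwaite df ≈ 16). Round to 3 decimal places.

5.057

Standard errors of each mean: 14.1/√15 = 3.6406 and 10.5/√105 = 1.0247.
SE(x̄₁ − x̄₂) = √(3.6406² + 1.0247²) = 3.7821 for independent samples with unequal variances.
With t* = 1.337, the margin is 1.337 × 3.7821 = 5.0567.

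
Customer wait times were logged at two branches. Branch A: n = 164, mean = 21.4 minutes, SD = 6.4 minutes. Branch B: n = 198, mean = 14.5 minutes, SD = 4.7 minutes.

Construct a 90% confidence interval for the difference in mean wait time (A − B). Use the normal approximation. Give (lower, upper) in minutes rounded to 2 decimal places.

(5.91, 7.89)

Standard errors of each mean: 6.4/√164 = 0.4998 and 4.7/√198 = 0.3340.
SE(x̄₁ − x̄₂) = √(0.4998² + 0.3340²) = 0.6011 for independent samples with unequal variances.
With z* = 1.645, the margin is 1.645 × 0.6011 = 0.9888.
x̄₁ − x̄₂ = 21.4 − 14.5 = 6.9000; the interval is 6.9000 ± 0.9888 = (5.91, 7.89).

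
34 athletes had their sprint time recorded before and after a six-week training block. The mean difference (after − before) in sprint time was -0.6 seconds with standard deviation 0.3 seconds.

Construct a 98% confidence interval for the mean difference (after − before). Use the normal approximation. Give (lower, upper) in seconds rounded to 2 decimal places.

Paired design: SE = s_d/√n = 0.3/√34 = 0.0514.
z* = 2.326; margin of error = 2.326 × 0.0514 = 0.1196.
-0.6 ± 0.1196 → (-0.72, -0.48).

(-0.72, -0.48)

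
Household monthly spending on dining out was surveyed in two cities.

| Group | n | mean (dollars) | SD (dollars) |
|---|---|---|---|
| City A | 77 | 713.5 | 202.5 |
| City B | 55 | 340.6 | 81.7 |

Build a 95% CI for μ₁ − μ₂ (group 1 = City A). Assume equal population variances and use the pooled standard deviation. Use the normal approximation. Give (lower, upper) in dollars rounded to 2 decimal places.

s_p = √[((n₁−1)s₁² + (n₂−1)s₂²)/(n₁+n₂−2)] = √[(76·202.5² + 54·81.7²)/130] = 163.5406.
SE = 163.5406·√(1/77 + 1/55) = 28.8726.
With z* = 1.960, margin = 1.960 × 28.8726 = 56.5903.
x̄₁ − x̄₂ = 713.5 − 340.6 = 372.9000; interval 372.9000 ± 56.5903 = (316.31, 429.49).

(316.31, 429.49)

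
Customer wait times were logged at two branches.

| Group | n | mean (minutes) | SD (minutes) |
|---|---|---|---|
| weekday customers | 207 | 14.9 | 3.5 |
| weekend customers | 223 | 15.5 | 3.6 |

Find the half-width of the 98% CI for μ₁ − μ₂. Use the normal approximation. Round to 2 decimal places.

0.80

SE₁ = s₁/√n₁ = 3.5/√207 = 0.2433; SE₂ = 3.6/√223 = 0.2411.
Independent samples, unequal variances: SE_diff = √(SE₁² + SE₂²) = √(0.05919489 + 0.05812921) = 0.3425.
z* = 2.326, so margin of error = 2.326 × 0.3425 = 0.7967.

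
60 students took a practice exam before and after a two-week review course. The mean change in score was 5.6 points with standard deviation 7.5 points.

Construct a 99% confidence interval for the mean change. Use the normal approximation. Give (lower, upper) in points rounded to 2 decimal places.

(3.11, 8.09)

This is a matched-pairs design, so SE = s_d/√n = 7.5/√60 = 0.9682.
Margin = 2.576 × 0.9682 = 2.4941; the interval is 5.6 ± 2.4941 = (3.11, 8.09).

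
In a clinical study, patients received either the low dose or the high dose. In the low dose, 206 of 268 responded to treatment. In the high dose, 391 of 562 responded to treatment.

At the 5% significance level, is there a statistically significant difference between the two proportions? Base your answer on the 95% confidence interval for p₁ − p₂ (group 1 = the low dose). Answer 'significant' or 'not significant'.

Sample proportions: 206/268 = 0.7687, 391/562 = 0.6957.
Each SE is √(p̂(1−p̂)/n): √(0.7687·0.2313/268) = 0.02576 and √(0.6957·0.3043/562) = 0.01941.
SE(p̂₁ − p̂₂) = √(SE₁² + SE₂²) = √(0.0006635776 + 0.0003767481) = 0.03225, since the two samples are independent.
At 95% confidence z* = 1.960; margin = 1.960 × 0.03225 = 0.06321.
The difference is 0.7687 − 0.6957 = 0.0730, so the interval is 0.0730 ± 0.06321 = (0.00979, 0.13621).
The interval (0.00979, 0.13621) does not contain 0, so the difference is significant.

significant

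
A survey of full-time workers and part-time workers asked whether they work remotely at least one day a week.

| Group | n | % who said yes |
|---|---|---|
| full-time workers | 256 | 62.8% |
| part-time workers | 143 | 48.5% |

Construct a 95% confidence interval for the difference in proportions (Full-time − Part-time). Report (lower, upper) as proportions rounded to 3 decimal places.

The two standard errors are √(0.6280×0.3720/256) = 0.03021 and √(0.4850×0.5150/143) = 0.04179.
Because the samples are independent, SE_diff = √(0.03021² + 0.04179²) = 0.05157.
Using z* = 1.960 for 95%, ME = 1.960 × 0.05157 = 0.10108.
p̂₁ − p̂₂ = 0.1430; interval 0.1430 ± 0.10108 gives (0.042, 0.244).

(0.042, 0.244)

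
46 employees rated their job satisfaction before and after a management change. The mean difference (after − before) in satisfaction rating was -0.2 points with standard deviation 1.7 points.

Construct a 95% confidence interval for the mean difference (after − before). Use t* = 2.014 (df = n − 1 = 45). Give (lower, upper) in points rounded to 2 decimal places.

Paired design: SE = s_d/√n = 1.7/√46 = 0.2507.
t* = 2.014; margin of error = 2.014 × 0.2507 = 0.5049.
-0.2 ± 0.5049 → (-0.70, 0.30).

(-0.70, 0.30)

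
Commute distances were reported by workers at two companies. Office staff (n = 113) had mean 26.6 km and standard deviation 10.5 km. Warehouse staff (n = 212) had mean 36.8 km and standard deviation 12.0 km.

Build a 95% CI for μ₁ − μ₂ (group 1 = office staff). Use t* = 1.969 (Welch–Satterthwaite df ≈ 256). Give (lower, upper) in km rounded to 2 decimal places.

(-12.73, -7.67)

Per-group SEs: s₁/√n₁ = 10.5/√113 = 0.9878, s₂/√n₂ = 12.0/√212 = 0.8242.
Unpooled SE of the difference: √(0.97574884 + 0.67930564) = 1.2865.
Margin of error = t* · SE = 1.969 × 1.2865 = 2.5331.
x̄₁ − x̄₂ = 26.6 − 36.8 = -10.2000.
CI: -10.2000 ± 2.5331 = (-12.73, -7.67).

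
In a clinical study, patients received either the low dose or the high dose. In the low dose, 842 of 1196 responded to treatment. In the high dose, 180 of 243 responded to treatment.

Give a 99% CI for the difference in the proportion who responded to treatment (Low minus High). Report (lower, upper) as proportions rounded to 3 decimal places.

First, p̂₁ = 842/1196 = 0.7040; p̂₂ = 180/243 = 0.7407.
The two standard errors are √(0.7040×0.2960/1196) = 0.01320 and √(0.7407×0.2593/243) = 0.02811.
Because the samples are independent, SE_diff = √(0.01320² + 0.02811²) = 0.03105.
Using z* = 2.576 for 99%, ME = 2.576 × 0.03105 = 0.07998.
p̂₁ − p̂₂ = -0.0367; interval -0.0367 ± 0.07998 gives (-0.117, 0.043).

(-0.117, 0.043)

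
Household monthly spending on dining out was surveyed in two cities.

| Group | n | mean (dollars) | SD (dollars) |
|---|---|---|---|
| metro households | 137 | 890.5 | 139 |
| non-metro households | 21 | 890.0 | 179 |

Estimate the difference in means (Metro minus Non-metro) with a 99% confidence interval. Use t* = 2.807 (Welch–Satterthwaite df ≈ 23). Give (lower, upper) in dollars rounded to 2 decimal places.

(-114.10, 115.10)

Per-group SEs: s₁/√n₁ = 139/√137 = 11.8756, s₂/√n₂ = 179/√21 = 39.0610.
Unpooled SE of the difference: √(141.02987536 + 1525.761721) = 40.8264.
Margin of error = t* · SE = 2.807 × 40.8264 = 114.5997.
x̄₁ − x̄₂ = 890.5 − 890.0 = 0.5000.
CI: 0.5000 ± 114.5997 = (-114.10, 115.10).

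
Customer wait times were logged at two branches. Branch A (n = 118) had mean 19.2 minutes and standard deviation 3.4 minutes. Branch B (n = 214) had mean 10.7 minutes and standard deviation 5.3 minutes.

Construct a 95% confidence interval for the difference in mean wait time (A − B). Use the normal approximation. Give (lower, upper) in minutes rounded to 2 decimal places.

(7.56, 9.44)

Per-group SEs: s₁/√n₁ = 3.4/√118 = 0.3130, s₂/√n₂ = 5.3/√214 = 0.3623.
Unpooled SE of the difference: √(0.097969 + 0.13126129) = 0.4788.
Margin of error = z* · SE = 1.960 × 0.4788 = 0.9384.
x̄₁ − x̄₂ = 19.2 − 10.7 = 8.5000.
CI: 8.5000 ± 0.9384 = (7.56, 9.44).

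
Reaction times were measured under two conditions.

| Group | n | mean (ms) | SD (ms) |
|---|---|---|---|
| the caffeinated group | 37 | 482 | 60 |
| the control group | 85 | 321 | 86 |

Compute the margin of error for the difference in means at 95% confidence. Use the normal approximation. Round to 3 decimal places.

26.609

SE₁ = s₁/√n₁ = 60/√37 = 9.8639; SE₂ = 86/√85 = 9.3280.
Independent samples, unequal variances: SE_diff = √(SE₁² + SE₂²) = √(97.29652321 + 87.011584) = 13.5760.
z* = 1.960, so margin of error = 1.960 × 13.5760 = 26.6090.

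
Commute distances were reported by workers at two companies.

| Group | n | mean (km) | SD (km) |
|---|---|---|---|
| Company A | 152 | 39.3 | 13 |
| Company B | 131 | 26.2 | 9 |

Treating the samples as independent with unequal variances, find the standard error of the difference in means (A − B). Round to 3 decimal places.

Per-group SEs: s₁/√n₁ = 13/√152 = 1.0544, s₂/√n₂ = 9/√131 = 0.7863.
Unpooled SE of the difference: √(1.11175936 + 0.61826769) = 1.3153.

1.315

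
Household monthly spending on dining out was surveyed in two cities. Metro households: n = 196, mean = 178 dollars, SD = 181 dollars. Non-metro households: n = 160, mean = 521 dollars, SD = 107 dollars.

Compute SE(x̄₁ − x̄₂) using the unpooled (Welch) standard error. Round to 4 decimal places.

15.4501

SE₁ = s₁/√n₁ = 181/√196 = 12.9286; SE₂ = 107/√160 = 8.4591.
Independent samples, unequal variances: SE_diff = √(SE₁² + SE₂²) = √(167.14869796 + 71.55637281) = 15.4501.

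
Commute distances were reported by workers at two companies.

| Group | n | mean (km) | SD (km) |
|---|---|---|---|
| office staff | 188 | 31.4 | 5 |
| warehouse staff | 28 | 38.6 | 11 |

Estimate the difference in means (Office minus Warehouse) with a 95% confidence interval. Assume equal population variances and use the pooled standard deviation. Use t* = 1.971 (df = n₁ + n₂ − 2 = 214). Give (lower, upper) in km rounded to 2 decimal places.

Pooled variance s_p² = [187·5² + 27·11²] / (188+28−2) = 37.1121, so s_p = 6.0920.
SE_diff = s_p·√(1/n₁ + 1/n₂) = 6.0920·√(1/188 + 1/28) = 1.2340.
t* = 1.971; margin = 1.971 × 1.2340 = 2.4322.
Difference = 31.4 − 38.6 = -7.2000.
-7.2000 ± 2.4322 → (-9.63, -4.77).

(-9.63, -4.77)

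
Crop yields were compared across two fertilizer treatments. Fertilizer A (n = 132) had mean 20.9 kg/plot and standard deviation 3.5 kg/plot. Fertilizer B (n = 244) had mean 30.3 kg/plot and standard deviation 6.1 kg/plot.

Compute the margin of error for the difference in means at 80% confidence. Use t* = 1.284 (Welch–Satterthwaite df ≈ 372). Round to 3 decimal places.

0.636

Per-group SEs: s₁/√n₁ = 3.5/√132 = 0.3046, s₂/√n₂ = 6.1/√244 = 0.3905.
Unpooled SE of the difference: √(0.09278116 + 0.15249025) = 0.4952.
Margin of error = t* · SE = 1.284 × 0.4952 = 0.6358.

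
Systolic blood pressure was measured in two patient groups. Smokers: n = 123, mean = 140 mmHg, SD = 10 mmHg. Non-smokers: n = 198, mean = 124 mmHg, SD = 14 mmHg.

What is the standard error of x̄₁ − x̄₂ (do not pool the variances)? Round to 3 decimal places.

SE₁ = s₁/√n₁ = 10/√123 = 0.9017; SE₂ = 14/√198 = 0.9949.
Independent samples, unequal variances: SE_diff = √(SE₁² + SE₂²) = √(0.81306289 + 0.98982601) = 1.3427.

1.343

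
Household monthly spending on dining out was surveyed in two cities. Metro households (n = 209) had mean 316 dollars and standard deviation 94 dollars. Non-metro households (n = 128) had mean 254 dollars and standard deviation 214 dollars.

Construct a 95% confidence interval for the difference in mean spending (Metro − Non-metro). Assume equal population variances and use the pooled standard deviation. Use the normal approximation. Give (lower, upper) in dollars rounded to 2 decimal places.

(28.75, 95.25)

s_p = √[((n₁−1)s₁² + (n₂−1)s₂²)/(n₁+n₂−2)] = √[(208·94² + 127·214²)/335] = 151.1546.
SE = 151.1546·√(1/209 + 1/128) = 16.9652.
With z* = 1.960, margin = 1.960 × 16.9652 = 33.2518.
x̄₁ − x̄₂ = 316 − 254 = 62.0000; interval 62.0000 ± 33.2518 = (28.75, 95.25).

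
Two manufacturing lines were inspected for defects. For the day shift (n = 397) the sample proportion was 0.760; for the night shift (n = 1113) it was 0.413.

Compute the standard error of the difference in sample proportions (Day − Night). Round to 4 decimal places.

0.0260

SE₁ = √(p̂₁(1−p̂₁)/n₁) = √(0.7600·0.2400/397) = 0.02143; SE₂ = √(0.4130·0.5870/1113) = 0.01476.
Independent samples: SE of the difference = √(SE₁² + SE₂²) = √(0.0004592449 + 0.0002178576) = 0.02602.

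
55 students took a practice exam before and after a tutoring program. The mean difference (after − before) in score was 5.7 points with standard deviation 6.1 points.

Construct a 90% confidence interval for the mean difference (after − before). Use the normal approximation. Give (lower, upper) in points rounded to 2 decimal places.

(4.35, 7.05)

Paired design: SE = s_d/√n = 6.1/√55 = 0.8225.
z* = 1.645; margin of error = 1.645 × 0.8225 = 1.3530.
5.7 ± 1.3530 → (4.35, 7.05).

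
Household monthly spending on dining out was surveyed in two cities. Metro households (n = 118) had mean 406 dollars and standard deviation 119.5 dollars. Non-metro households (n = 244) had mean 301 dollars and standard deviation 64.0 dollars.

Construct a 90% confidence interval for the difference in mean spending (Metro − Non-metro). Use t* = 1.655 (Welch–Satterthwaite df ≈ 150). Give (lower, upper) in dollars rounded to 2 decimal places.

(85.57, 124.43)

Per-group SEs: s₁/√n₁ = 119.5/√118 = 11.0009, s₂/√n₂ = 64.0/√244 = 4.0972.
Unpooled SE of the difference: √(121.01980081 + 16.78704784) = 11.7391.
Margin of error = t* · SE = 1.655 × 11.7391 = 19.4282.
x̄₁ − x̄₂ = 406 − 301 = 105.0000.
CI: 105.0000 ± 19.4282 = (85.57, 124.43).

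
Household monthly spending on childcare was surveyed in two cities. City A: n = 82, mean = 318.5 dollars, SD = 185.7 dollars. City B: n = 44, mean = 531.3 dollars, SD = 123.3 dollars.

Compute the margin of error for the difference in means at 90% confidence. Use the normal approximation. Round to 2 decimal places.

45.53

SE₁ = s₁/√n₁ = 185.7/√82 = 20.5071; SE₂ = 123.3/√44 = 18.5882.
Independent samples, unequal variances: SE_diff = √(SE₁² + SE₂²) = √(420.54115041 + 345.52117924) = 27.6778.
z* = 1.645, so margin of error = 1.645 × 27.6778 = 45.5300.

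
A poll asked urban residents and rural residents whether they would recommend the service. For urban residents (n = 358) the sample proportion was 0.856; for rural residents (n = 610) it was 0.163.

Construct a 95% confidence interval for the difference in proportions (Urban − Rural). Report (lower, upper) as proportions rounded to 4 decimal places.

(0.6463, 0.7397)

Each SE is √(p̂(1−p̂)/n): √(0.8560·0.1440/358) = 0.01856 and √(0.1630·0.8370/610) = 0.01496.
SE(p̂₁ − p̂₂) = √(SE₁² + SE₂²) = √(0.0003444736 + 0.0002238016) = 0.02384, since the two samples are independent.
At 95% confidence z* = 1.960; margin = 1.960 × 0.02384 = 0.04673.
The difference is 0.8560 − 0.1630 = 0.6930, so the interval is 0.6930 ± 0.04673 = (0.6463, 0.7397).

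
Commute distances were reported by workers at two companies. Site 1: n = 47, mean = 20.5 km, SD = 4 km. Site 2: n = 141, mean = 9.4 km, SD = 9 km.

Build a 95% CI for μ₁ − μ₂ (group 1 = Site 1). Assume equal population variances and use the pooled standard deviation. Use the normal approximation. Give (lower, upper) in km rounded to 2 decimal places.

Pooled variance s_p² = [46·4² + 140·9²] / (47+141−2) = 64.9247, so s_p = 8.0576.
SE_diff = s_p·√(1/n₁ + 1/n₂) = 8.0576·√(1/47 + 1/141) = 1.3571.
z* = 1.960; margin = 1.960 × 1.3571 = 2.6599.
Difference = 20.5 − 9.4 = 11.1000.
11.1000 ± 2.6599 → (8.44, 13.76).

(8.44, 13.76)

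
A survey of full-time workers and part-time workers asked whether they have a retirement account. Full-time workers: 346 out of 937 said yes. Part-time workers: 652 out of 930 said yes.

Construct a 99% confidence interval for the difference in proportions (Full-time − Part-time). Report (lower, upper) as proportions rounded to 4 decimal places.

p̂₁ = 346/937 = 0.3693 and p̂₂ = 652/930 = 0.7011.
SE₁ = √(p̂₁(1−p̂₁)/n₁) = √(0.3693·0.6307/937) = 0.01577; SE₂ = √(0.7011·0.2989/930) = 0.01501.
Independent samples: SE of the difference = √(SE₁² + SE₂²) = √(0.0002486929 + 0.0002253001) = 0.02177.
z* for 99% confidence is 2.576, so the margin of error is 2.576 × 0.02177 = 0.05608.
Point estimate p̂₁ − p̂₂ = 0.3693 − 0.7011 = -0.3318.
-0.3318 ± 0.05608 → (-0.3879, -0.2757).

(-0.3879, -0.2757)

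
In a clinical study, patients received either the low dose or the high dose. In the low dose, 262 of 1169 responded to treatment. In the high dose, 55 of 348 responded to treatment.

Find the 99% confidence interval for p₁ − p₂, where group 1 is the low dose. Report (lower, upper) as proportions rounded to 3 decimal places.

p̂₁ = 262/1169 = 0.2241 and p̂₂ = 55/348 = 0.1580.
SE₁ = √(p̂₁(1−p̂₁)/n₁) = √(0.2241·0.7759/1169) = 0.01220; SE₂ = √(0.1580·0.8420/348) = 0.01955.
Independent samples: SE of the difference = √(SE₁² + SE₂²) = √(0.00014884 + 0.0003822025) = 0.02304.
z* for 99% confidence is 2.576, so the margin of error is 2.576 × 0.02304 = 0.05935.
Point estimate p̂₁ − p̂₂ = 0.2241 − 0.1580 = 0.0661.
0.0661 ± 0.05935 → (0.007, 0.125).

(0.007, 0.125)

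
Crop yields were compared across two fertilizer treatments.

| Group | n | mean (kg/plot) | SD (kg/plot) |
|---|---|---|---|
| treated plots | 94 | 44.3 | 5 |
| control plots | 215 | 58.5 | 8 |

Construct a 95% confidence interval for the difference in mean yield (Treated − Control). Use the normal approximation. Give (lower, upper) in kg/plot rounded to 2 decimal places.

Per-group SEs: s₁/√n₁ = 5/√94 = 0.5157, s₂/√n₂ = 8/√215 = 0.5456.
Unpooled SE of the difference: √(0.26594649 + 0.29767936) = 0.7508.
Margin of error = z* · SE = 1.960 × 0.7508 = 1.4716.
x̄₁ − x̄₂ = 44.3 − 58.5 = -14.2000.
CI: -14.2000 ± 1.4716 = (-15.67, -12.73).

(-15.67, -12.73)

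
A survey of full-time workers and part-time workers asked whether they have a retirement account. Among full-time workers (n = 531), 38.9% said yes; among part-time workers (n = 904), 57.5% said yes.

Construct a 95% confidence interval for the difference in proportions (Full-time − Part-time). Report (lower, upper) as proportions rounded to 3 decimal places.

The two standard errors are √(0.3890×0.6110/531) = 0.02116 and √(0.5750×0.4250/904) = 0.01644.
Because the samples are independent, SE_diff = √(0.02116² + 0.01644²) = 0.02680.
Using z* = 1.960 for 95%, ME = 1.960 × 0.02680 = 0.05253.
p̂₁ − p̂₂ = -0.1860; interval -0.1860 ± 0.05253 gives (-0.239, -0.133).

(-0.239, -0.133)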